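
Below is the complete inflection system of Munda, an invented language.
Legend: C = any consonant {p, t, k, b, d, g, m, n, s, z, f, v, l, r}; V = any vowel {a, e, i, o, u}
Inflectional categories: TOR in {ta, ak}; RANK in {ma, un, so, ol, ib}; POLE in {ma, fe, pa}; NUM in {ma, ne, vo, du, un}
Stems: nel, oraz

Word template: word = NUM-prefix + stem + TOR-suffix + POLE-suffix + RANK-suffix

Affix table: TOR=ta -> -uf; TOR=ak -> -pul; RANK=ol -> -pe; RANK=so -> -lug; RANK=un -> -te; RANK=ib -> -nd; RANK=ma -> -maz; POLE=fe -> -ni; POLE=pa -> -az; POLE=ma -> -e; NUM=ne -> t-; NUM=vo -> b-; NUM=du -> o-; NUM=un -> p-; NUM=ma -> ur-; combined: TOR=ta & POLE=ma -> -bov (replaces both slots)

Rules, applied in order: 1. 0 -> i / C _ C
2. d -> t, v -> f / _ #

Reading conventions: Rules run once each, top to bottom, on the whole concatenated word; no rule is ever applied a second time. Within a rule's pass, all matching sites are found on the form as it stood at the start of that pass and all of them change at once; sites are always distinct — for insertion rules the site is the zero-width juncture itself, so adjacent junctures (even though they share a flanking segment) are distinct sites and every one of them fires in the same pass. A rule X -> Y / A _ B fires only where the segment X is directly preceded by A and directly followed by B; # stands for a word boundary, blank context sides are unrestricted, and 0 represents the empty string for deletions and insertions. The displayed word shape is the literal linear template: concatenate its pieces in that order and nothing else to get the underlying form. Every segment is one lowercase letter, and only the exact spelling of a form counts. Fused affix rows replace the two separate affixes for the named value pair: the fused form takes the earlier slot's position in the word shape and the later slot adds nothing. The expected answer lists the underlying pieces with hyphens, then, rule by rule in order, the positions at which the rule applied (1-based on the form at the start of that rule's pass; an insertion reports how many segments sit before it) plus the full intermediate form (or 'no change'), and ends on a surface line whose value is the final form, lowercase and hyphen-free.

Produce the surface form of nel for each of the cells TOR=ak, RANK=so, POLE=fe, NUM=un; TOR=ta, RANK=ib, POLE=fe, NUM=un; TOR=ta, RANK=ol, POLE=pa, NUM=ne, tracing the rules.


cell TOR=ak, RANK=so, POLE=fe, NUM=un:
underlying: p-nel-pul-ni-lug
1. 0 -> i / C _ C: inserts after position(s) 1, 4, 7: pinelipulinilug
2. d -> t, v -> f / _ #: no change
surface: pinelipulinilug

cell TOR=ta, RANK=ib, POLE=fe, NUM=un:
underlying: p-nel-uf-ni-nd
1. 0 -> i / C _ C: inserts after position(s) 1, 6, 9: pinelufininid
2. d -> t, v -> f / _ #: fires at position(s) 13: pinelufininit
surface: pinelufininit

cell TOR=ta, RANK=ol, POLE=pa, NUM=ne:
underlying: t-nel-uf-az-pe
1. 0 -> i / C _ C: inserts after position(s) 1, 8: tinelufazipe
2. d -> t, v -> f / _ #: no change
surface: tinelufazipe


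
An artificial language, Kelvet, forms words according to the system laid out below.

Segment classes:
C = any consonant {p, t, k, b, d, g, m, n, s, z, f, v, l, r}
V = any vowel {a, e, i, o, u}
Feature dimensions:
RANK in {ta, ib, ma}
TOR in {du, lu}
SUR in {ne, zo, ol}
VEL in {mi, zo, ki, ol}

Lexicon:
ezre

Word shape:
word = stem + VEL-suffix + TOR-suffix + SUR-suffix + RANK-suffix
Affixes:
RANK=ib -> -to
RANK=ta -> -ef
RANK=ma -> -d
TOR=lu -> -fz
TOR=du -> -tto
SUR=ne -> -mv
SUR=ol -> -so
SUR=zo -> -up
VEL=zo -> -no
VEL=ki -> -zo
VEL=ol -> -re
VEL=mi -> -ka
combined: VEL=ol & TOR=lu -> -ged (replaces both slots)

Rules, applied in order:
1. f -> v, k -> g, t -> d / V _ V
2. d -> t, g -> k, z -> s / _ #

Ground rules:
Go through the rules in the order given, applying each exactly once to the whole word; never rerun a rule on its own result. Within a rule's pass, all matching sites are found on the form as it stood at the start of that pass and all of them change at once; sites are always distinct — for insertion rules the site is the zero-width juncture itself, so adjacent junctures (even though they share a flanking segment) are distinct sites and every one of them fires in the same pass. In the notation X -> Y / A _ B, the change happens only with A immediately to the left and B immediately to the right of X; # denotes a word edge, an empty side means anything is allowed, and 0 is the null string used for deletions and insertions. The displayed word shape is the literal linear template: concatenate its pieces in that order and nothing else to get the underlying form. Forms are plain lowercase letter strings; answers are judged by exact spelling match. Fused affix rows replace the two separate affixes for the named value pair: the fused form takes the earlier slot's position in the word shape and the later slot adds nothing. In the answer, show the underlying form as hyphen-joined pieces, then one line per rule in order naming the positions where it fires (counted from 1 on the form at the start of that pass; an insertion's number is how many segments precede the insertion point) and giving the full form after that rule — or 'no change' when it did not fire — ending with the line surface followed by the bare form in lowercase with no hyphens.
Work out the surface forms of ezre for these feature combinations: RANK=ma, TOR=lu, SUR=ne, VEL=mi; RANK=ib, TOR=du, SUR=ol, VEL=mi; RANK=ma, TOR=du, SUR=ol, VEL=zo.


cell RANK=ma, TOR=lu, SUR=ne, VEL=mi:
underlying: ezre-ka-fz-mv-d
1. f -> v, k -> g, t -> d / V _ V: fires at position(s) 5: ezregafzmvd
2. d -> t, g -> k, z -> s / _ #: fires at position(s) 11: ezregafzmvt
surface: ezregafzmvt

cell RANK=ib, TOR=du, SUR=ol, VEL=mi:
underlying: ezre-ka-tto-so-to
1. f -> v, k -> g, t -> d / V _ V: fires at position(s) 5, 12: ezregattosodo
2. d -> t, g -> k, z -> s / _ #: no change
surface: ezregattosodo

cell RANK=ma, TOR=du, SUR=ol, VEL=zo:
underlying: ezre-no-tto-so-d
1. f -> v, k -> g, t -> d / V _ V: no change
2. d -> t, g -> k, z -> s / _ #: fires at position(s) 12: ezrenottosot
surface: ezrenottosot


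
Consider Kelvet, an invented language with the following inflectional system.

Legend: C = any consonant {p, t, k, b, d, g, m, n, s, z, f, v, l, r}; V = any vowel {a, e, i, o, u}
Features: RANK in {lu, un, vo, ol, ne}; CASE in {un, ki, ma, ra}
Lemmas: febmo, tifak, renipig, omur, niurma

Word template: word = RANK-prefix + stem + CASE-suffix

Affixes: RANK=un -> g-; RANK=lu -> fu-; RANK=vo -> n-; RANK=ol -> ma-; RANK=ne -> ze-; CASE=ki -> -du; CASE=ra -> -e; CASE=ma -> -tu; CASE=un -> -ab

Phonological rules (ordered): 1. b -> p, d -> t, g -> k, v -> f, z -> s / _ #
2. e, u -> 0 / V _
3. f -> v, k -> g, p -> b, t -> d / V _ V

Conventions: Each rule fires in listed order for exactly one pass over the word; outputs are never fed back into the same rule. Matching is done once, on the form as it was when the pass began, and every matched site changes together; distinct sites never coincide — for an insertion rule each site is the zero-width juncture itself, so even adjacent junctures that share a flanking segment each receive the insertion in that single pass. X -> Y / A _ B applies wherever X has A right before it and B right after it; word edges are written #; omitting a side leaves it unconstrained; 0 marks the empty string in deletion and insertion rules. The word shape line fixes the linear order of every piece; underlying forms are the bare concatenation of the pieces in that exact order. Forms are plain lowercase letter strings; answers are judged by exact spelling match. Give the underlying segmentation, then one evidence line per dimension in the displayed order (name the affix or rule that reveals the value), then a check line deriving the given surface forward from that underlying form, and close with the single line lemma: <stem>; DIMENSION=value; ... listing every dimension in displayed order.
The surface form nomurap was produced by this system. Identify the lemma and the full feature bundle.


underlying: n-omur-ab
RANK=vo - signalled by the affix n-
CASE=un - signalled by the affix -ab
check: nomurab -> nomurap -> nomurap -> nomurap
lemma: omur; RANK=vo; CASE=un


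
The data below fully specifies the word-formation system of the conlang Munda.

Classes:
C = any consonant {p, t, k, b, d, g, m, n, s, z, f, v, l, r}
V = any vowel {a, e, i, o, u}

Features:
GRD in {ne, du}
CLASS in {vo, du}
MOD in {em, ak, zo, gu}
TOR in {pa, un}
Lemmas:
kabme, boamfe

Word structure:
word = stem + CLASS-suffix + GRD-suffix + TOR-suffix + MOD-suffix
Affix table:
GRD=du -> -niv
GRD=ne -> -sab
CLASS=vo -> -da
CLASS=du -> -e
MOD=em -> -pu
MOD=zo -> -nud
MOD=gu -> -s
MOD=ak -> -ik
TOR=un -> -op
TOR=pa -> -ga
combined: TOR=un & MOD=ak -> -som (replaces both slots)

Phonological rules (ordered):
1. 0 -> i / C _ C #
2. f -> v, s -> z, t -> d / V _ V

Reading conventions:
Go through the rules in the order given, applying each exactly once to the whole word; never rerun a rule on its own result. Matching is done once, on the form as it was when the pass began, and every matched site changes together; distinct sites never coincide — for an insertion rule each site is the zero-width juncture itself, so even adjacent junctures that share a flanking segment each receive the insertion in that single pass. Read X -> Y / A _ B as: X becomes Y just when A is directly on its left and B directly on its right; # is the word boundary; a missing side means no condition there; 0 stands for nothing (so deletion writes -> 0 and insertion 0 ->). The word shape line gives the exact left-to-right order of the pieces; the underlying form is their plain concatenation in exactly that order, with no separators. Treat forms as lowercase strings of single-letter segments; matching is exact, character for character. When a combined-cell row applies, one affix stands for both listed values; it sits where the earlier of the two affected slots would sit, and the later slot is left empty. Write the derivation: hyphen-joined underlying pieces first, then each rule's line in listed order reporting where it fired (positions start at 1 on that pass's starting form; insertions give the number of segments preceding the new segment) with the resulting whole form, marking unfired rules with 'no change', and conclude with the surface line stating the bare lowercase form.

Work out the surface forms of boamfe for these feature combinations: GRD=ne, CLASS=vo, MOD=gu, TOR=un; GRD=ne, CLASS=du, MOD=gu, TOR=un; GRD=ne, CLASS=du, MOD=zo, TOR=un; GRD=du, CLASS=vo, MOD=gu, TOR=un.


cell GRD=ne, CLASS=vo, MOD=gu, TOR=un:
underlying: boamfe-da-sab-op-s
1. 0 -> i / C _ C #: inserts after position(s) 13: boamfedasabopis
2. f -> v, s -> z, t -> d / V _ V: fires at position(s) 9: boamfedazabopis
surface: boamfedazabopis

cell GRD=ne, CLASS=du, MOD=gu, TOR=un:
underlying: boamfe-e-sab-op-s
1. 0 -> i / C _ C #: inserts after position(s) 12: boamfeesabopis
2. f -> v, s -> z, t -> d / V _ V: fires at position(s) 8: boamfeezabopis
surface: boamfeezabopis

cell GRD=ne, CLASS=du, MOD=zo, TOR=un:
underlying: boamfe-e-sab-op-nud
1. 0 -> i / C _ C #: no change
2. f -> v, s -> z, t -> d / V _ V: fires at position(s) 8: boamfeezabopnud
surface: boamfeezabopnud

cell GRD=du, CLASS=vo, MOD=gu, TOR=un:
underlying: boamfe-da-niv-op-s
1. 0 -> i / C _ C #: inserts after position(s) 13: boamfedanivopis
2. f -> v, s -> z, t -> d / V _ V: no change
surface: boamfedanivopis


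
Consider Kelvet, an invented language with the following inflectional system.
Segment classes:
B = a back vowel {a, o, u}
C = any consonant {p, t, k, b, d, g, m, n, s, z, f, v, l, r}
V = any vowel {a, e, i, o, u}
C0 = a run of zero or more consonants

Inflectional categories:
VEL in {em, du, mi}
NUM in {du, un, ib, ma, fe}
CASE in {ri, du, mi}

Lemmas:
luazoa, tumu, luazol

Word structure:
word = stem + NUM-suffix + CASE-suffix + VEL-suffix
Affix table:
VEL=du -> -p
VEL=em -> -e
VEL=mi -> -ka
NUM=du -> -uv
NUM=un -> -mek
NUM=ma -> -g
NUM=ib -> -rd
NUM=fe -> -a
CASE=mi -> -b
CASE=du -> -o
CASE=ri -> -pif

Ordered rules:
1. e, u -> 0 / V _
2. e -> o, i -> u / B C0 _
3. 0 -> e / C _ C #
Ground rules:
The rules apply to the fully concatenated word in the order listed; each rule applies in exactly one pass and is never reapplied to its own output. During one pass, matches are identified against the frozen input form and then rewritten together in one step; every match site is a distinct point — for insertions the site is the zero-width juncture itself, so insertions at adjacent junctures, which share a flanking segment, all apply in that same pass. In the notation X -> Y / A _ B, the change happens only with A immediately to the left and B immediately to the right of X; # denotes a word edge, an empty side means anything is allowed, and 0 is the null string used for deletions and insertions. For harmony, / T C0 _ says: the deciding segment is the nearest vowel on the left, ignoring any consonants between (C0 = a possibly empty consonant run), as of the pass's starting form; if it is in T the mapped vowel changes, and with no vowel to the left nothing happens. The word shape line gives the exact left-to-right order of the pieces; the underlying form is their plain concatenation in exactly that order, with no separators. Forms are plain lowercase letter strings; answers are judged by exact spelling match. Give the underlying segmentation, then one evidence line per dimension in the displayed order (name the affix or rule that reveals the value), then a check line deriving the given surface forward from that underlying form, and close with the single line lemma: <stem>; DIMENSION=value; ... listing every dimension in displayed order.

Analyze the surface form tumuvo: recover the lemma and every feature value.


underlying: tumu-uv-o-e
VEL=em - signalled by the affix -e
NUM=du - signalled by the affix -uv
CASE=du - signalled by the affix -o
check: tumuuvoe -> tumuvo -> tumuvo -> tumuvo
lemma: tumu; VEL=em; NUM=du; CASE=du


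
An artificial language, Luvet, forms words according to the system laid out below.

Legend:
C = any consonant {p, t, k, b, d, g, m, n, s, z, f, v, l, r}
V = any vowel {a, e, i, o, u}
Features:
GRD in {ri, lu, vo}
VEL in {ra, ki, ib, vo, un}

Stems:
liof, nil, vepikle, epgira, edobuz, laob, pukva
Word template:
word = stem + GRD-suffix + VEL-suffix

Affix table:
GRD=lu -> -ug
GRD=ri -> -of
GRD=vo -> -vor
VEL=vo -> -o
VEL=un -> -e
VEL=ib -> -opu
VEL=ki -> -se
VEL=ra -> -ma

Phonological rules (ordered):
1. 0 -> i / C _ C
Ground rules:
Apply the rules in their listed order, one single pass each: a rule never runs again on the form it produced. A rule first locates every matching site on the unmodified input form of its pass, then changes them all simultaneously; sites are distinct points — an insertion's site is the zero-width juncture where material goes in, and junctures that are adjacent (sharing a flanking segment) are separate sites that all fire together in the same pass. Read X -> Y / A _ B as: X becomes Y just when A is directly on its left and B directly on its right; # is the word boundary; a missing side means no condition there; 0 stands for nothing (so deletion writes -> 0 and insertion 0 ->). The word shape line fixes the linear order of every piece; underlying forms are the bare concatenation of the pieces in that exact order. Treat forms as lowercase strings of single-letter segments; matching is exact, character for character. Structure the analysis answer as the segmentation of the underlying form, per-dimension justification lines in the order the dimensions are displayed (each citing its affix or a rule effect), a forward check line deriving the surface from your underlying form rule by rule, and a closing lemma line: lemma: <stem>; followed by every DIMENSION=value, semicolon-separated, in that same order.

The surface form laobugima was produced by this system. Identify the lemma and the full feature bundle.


underlying: laob-ug-ma
GRD=lu - signalled by the affix -ug
VEL=ra - signalled by the affix -ma
check: laobugma -> laobugima
lemma: laob; GRD=lu; VEL=ra


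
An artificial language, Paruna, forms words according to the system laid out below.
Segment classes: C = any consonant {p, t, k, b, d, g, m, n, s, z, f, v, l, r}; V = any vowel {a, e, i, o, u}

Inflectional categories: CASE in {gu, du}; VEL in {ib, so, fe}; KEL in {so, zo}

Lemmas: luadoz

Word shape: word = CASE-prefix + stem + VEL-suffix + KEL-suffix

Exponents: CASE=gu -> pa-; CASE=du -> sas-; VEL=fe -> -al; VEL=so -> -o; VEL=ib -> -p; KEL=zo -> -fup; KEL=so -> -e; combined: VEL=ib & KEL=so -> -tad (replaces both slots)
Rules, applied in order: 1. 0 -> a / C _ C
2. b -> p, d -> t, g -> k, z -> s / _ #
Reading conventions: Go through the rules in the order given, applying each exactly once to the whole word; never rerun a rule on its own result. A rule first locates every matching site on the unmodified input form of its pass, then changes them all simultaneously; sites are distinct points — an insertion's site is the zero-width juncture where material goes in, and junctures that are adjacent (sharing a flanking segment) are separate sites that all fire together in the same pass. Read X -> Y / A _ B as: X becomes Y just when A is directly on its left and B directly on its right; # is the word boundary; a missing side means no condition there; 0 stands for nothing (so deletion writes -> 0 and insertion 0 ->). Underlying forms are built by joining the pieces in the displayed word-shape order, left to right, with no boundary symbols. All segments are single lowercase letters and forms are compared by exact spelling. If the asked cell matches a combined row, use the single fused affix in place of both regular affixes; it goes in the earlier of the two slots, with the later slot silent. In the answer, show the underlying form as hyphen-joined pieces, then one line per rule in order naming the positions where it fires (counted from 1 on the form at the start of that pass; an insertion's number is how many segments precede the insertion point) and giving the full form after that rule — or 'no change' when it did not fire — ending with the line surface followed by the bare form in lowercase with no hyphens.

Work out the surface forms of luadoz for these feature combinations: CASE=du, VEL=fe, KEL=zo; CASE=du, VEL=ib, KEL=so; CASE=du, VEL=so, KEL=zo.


cell CASE=du, VEL=fe, KEL=zo:
underlying: sas-luadoz-al-fup
1. 0 -> a / C _ C: inserts after position(s) 3, 11: sasaluadozalafup
2. b -> p, d -> t, g -> k, z -> s / _ #: no change
surface: sasaluadozalafup

cell CASE=du, VEL=ib, KEL=so:
underlying: sas-luadoz-tad
1. 0 -> a / C _ C: inserts after position(s) 3, 9: sasaluadozatad
2. b -> p, d -> t, g -> k, z -> s / _ #: fires at position(s) 14: sasaluadozatat
surface: sasaluadozatat

cell CASE=du, VEL=so, KEL=zo:
underlying: sas-luadoz-o-fup
1. 0 -> a / C _ C: inserts after position(s) 3: sasaluadozofup
2. b -> p, d -> t, g -> k, z -> s / _ #: no change
surface: sasaluadozofup


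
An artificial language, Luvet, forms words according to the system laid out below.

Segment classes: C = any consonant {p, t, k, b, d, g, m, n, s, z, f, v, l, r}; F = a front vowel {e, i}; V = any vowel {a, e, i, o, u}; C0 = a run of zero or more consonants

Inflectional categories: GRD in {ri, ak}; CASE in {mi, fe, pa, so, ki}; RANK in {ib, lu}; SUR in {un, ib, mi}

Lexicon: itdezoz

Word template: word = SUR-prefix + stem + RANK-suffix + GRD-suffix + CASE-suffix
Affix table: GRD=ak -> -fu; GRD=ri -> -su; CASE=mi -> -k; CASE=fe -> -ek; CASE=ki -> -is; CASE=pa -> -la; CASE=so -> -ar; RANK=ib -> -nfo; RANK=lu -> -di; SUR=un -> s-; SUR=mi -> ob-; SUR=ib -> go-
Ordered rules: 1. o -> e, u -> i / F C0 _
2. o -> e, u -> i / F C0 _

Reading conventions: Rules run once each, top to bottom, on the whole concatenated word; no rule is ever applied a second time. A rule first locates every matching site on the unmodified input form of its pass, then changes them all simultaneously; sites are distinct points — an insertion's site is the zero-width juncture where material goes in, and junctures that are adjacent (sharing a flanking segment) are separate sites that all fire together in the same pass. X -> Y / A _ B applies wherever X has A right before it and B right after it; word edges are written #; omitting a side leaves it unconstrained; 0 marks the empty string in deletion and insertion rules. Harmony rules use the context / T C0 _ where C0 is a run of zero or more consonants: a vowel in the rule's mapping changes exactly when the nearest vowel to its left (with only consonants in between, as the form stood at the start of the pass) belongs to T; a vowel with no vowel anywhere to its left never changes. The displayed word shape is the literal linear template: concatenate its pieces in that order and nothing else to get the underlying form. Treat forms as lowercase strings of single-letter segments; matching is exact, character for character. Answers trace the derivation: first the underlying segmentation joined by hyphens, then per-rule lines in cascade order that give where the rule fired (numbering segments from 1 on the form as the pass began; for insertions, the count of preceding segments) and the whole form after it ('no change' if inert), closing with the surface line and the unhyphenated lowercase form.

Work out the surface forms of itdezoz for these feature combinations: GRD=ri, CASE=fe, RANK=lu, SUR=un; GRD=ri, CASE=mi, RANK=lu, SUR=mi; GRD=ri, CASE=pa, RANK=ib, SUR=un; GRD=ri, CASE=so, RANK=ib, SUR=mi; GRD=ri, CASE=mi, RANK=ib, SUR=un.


cell GRD=ri, CASE=fe, RANK=lu, SUR=un:
underlying: s-itdezoz-di-su-ek
1. o -> e, u -> i / F C0 _: fires at position(s) 7, 12: sitdezezdisiek
2. o -> e, u -> i / F C0 _: no change
surface: sitdezezdisiek

cell GRD=ri, CASE=mi, RANK=lu, SUR=mi:
underlying: ob-itdezoz-di-su-k
1. o -> e, u -> i / F C0 _: fires at position(s) 8, 13: obitdezezdisik
2. o -> e, u -> i / F C0 _: no change
surface: obitdezezdisik

cell GRD=ri, CASE=pa, RANK=ib, SUR=un:
underlying: s-itdezoz-nfo-su-la
1. o -> e, u -> i / F C0 _: fires at position(s) 7: sitdezeznfosula
2. o -> e, u -> i / F C0 _: fires at position(s) 11: sitdezeznfesula
surface: sitdezeznfesula

cell GRD=ri, CASE=so, RANK=ib, SUR=mi:
underlying: ob-itdezoz-nfo-su-ar
1. o -> e, u -> i / F C0 _: fires at position(s) 8: obitdezeznfosuar
2. o -> e, u -> i / F C0 _: fires at position(s) 12: obitdezeznfesuar
surface: obitdezeznfesuar

cell GRD=ri, CASE=mi, RANK=ib, SUR=un:
underlying: s-itdezoz-nfo-su-k
1. o -> e, u -> i / F C0 _: fires at position(s) 7: sitdezeznfosuk
2. o -> e, u -> i / F C0 _: fires at position(s) 11: sitdezeznfesuk
surface: sitdezeznfesuk


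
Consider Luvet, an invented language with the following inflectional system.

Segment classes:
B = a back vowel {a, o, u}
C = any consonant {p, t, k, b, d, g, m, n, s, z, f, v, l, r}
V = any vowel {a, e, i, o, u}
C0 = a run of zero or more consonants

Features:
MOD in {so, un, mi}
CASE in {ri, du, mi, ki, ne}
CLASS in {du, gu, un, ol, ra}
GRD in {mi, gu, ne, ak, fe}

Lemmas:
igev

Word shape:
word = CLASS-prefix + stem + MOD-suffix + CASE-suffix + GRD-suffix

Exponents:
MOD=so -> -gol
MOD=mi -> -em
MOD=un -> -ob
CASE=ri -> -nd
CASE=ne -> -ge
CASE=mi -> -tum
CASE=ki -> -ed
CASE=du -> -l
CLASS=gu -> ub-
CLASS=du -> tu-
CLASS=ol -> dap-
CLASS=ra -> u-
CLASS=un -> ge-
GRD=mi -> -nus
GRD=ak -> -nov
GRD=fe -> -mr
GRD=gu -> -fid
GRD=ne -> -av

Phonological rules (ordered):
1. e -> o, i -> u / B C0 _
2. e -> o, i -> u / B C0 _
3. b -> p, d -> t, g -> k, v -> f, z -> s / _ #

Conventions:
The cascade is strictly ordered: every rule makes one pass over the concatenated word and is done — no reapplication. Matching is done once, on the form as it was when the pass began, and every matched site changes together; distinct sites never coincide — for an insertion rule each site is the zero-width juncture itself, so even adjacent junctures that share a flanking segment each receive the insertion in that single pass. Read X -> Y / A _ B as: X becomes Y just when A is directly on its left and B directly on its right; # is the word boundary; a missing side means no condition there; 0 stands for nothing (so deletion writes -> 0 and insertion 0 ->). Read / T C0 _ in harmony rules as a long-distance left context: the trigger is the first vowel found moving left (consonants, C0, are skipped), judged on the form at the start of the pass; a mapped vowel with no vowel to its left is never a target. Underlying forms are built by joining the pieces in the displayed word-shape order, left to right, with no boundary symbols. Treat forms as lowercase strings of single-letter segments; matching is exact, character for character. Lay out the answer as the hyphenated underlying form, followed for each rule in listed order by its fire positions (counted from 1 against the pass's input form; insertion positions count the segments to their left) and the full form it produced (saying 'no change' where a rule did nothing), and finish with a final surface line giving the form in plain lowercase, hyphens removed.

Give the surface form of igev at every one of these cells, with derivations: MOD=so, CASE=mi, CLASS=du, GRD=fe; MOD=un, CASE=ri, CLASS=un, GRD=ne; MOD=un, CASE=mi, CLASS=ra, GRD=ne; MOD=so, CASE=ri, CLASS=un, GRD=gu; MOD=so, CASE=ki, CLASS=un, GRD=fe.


cell MOD=so, CASE=mi, CLASS=du, GRD=fe:
underlying: tu-igev-gol-tum-mr
1. e -> o, i -> u / B C0 _: fires at position(s) 3: tuugevgoltummr
2. e -> o, i -> u / B C0 _: fires at position(s) 5: tuugovgoltummr
3. b -> p, d -> t, g -> k, v -> f, z -> s / _ #: no change
surface: tuugovgoltummr

cell MOD=un, CASE=ri, CLASS=un, GRD=ne:
underlying: ge-igev-ob-nd-av
1. e -> o, i -> u / B C0 _: no change
2. e -> o, i -> u / B C0 _: no change
3. b -> p, d -> t, g -> k, v -> f, z -> s / _ #: fires at position(s) 12: geigevobndaf
surface: geigevobndaf

cell MOD=un, CASE=mi, CLASS=ra, GRD=ne:
underlying: u-igev-ob-tum-av
1. e -> o, i -> u / B C0 _: fires at position(s) 2: uugevobtumav
2. e -> o, i -> u / B C0 _: fires at position(s) 4: uugovobtumav
3. b -> p, d -> t, g -> k, v -> f, z -> s / _ #: fires at position(s) 12: uugovobtumaf
surface: uugovobtumaf

cell MOD=so, CASE=ri, CLASS=un, GRD=gu:
underlying: ge-igev-gol-nd-fid
1. e -> o, i -> u / B C0 _: fires at position(s) 13: geigevgolndfud
2. e -> o, i -> u / B C0 _: no change
3. b -> p, d -> t, g -> k, v -> f, z -> s / _ #: fires at position(s) 14: geigevgolndfut
surface: geigevgolndfut

cell MOD=so, CASE=ki, CLASS=un, GRD=fe:
underlying: ge-igev-gol-ed-mr
1. e -> o, i -> u / B C0 _: fires at position(s) 10: geigevgolodmr
2. e -> o, i -> u / B C0 _: no change
3. b -> p, d -> t, g -> k, v -> f, z -> s / _ #: no change
surface: geigevgolodmr


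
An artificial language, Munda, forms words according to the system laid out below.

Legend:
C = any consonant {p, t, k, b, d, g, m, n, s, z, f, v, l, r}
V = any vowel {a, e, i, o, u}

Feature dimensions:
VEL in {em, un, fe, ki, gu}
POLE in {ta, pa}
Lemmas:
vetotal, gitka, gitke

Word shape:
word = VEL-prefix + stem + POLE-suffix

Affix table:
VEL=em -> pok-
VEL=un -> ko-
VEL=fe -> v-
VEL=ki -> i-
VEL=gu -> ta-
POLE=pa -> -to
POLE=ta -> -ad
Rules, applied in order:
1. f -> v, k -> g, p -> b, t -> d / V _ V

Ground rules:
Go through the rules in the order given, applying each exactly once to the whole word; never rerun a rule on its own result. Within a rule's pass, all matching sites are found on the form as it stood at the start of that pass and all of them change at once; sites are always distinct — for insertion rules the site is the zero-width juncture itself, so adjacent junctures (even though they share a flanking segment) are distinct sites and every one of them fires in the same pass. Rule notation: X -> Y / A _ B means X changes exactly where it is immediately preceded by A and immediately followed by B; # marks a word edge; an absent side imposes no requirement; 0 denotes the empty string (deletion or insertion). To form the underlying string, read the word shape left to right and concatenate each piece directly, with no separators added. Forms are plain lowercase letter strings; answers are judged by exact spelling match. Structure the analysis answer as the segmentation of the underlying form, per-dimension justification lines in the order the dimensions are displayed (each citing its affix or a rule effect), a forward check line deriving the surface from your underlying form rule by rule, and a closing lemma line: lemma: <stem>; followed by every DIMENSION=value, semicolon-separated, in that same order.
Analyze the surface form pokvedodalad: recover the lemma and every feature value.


underlying: pok-vetotal-ad
VEL=em - signalled by the affix pok-
POLE=ta - signalled by the affix -ad
check: pokvetotalad -> pokvedodalad
lemma: vetotal; VEL=em; POLE=ta


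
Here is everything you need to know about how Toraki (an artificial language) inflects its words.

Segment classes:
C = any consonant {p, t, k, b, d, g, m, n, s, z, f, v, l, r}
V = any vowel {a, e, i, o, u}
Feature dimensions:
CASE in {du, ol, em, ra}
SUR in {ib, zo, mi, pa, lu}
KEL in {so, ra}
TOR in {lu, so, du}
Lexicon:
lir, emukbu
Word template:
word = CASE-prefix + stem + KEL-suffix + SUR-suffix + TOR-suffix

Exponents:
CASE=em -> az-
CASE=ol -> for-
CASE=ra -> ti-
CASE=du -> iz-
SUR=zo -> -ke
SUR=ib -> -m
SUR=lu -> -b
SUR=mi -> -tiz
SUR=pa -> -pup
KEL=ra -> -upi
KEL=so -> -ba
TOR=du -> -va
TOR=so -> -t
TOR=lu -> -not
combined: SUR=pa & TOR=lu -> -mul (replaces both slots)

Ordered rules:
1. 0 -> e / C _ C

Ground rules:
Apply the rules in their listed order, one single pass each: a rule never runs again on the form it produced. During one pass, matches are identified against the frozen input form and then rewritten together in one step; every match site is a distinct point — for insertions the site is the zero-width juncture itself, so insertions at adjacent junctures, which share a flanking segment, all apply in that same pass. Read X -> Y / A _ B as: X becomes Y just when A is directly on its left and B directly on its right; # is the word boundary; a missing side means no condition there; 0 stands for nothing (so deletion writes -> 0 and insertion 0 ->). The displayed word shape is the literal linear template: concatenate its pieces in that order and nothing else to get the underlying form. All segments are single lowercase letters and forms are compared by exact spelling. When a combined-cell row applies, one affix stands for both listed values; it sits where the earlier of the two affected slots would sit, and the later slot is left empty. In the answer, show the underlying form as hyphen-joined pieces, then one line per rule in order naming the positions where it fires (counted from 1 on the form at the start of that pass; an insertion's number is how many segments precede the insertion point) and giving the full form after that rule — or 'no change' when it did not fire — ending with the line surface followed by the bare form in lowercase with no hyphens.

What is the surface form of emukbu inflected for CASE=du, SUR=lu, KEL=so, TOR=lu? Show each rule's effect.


underlying: iz-emukbu-ba-b-not
1. 0 -> e / C _ C: inserts after position(s) 6, 11: izemukebubabenot
surface: izemukebubabenot


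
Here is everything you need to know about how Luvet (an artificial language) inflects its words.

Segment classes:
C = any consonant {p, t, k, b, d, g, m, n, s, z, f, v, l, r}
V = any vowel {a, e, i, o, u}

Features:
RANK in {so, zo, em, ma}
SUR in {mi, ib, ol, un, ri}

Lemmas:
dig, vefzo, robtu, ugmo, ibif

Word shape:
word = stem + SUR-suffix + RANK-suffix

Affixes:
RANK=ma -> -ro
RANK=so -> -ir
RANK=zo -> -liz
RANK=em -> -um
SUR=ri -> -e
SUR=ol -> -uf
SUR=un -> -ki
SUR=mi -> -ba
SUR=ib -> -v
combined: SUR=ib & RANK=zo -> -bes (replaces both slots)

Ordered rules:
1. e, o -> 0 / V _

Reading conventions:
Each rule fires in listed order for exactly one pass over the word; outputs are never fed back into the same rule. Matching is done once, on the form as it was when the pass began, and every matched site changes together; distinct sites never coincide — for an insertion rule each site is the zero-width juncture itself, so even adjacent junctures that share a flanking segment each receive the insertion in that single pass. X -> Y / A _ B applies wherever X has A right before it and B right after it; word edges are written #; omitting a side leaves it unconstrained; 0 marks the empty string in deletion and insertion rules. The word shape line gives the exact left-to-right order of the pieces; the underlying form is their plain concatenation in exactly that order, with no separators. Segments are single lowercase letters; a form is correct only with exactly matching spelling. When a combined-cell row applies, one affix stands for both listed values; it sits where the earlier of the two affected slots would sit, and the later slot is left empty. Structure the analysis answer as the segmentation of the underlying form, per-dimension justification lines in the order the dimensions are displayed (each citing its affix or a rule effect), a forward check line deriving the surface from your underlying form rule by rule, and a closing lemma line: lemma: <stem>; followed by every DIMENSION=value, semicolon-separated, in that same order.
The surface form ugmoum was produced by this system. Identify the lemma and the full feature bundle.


underlying: ugmo-e-um
RANK=em - signalled by the affix -um
SUR=ri - signalled by the affix -e
check: ugmoeum -> ugmoum
lemma: ugmo; RANK=em; SUR=ri


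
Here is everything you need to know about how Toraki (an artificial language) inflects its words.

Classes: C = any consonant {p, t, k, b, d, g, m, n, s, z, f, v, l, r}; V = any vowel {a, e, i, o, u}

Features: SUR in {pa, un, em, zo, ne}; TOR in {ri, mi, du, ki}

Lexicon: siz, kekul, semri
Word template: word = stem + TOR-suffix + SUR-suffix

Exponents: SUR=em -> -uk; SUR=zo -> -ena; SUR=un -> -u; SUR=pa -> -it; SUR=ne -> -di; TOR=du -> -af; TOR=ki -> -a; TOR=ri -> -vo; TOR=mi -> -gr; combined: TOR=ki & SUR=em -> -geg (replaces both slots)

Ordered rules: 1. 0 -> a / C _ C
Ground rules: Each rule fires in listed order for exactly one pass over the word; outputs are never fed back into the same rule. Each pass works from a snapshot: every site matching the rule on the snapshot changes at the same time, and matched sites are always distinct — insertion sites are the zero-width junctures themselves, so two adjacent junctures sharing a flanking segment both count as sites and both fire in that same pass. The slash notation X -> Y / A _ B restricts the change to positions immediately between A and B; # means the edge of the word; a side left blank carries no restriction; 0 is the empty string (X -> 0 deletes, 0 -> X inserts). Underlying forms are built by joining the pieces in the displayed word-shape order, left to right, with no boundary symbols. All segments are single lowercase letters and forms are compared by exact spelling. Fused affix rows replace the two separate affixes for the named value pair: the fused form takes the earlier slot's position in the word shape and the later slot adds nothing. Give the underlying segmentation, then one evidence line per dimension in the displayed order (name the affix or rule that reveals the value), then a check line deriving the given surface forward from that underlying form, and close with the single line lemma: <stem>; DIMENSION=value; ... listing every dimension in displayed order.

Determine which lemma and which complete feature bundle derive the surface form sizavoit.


underlying: siz-vo-it
SUR=pa - signalled by the affix -it
TOR=ri - signalled by the affix -vo
check: sizvoit -> sizavoit
lemma: siz; SUR=pa; TOR=ri


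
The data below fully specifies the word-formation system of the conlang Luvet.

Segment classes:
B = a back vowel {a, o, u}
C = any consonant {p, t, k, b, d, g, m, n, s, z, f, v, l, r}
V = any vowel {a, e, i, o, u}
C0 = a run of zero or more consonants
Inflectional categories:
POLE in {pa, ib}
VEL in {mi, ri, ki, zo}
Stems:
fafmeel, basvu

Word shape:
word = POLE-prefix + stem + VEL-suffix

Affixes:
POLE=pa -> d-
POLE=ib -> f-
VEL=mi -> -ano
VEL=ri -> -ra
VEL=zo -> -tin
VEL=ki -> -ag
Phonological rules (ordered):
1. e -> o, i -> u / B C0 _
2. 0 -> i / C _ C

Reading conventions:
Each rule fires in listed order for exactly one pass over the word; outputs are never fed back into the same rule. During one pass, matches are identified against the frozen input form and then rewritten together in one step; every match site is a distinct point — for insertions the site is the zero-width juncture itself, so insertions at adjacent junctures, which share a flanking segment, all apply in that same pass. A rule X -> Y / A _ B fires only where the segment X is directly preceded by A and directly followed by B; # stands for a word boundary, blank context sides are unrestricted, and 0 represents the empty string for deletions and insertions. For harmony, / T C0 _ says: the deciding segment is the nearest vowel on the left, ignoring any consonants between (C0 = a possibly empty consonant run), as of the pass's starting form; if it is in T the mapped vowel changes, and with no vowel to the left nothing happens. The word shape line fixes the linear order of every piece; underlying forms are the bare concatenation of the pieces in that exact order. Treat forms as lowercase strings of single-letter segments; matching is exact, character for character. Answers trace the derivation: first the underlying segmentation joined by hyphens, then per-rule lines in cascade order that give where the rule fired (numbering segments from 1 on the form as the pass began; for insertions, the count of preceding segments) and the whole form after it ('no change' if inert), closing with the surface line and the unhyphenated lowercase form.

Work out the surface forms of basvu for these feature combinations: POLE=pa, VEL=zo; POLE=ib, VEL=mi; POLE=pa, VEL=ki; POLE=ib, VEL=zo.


cell POLE=pa, VEL=zo:
underlying: d-basvu-tin
1. e -> o, i -> u / B C0 _: fires at position(s) 8: dbasvutun
2. 0 -> i / C _ C: inserts after position(s) 1, 4: dibasivutun
surface: dibasivutun

cell POLE=ib, VEL=mi:
underlying: f-basvu-ano
1. e -> o, i -> u / B C0 _: no change
2. 0 -> i / C _ C: inserts after position(s) 1, 4: fibasivuano
surface: fibasivuano

cell POLE=pa, VEL=ki:
underlying: d-basvu-ag
1. e -> o, i -> u / B C0 _: no change
2. 0 -> i / C _ C: inserts after position(s) 1, 4: dibasivuag
surface: dibasivuag

cell POLE=ib, VEL=zo:
underlying: f-basvu-tin
1. e -> o, i -> u / B C0 _: fires at position(s) 8: fbasvutun
2. 0 -> i / C _ C: inserts after position(s) 1, 4: fibasivutun
surface: fibasivutun


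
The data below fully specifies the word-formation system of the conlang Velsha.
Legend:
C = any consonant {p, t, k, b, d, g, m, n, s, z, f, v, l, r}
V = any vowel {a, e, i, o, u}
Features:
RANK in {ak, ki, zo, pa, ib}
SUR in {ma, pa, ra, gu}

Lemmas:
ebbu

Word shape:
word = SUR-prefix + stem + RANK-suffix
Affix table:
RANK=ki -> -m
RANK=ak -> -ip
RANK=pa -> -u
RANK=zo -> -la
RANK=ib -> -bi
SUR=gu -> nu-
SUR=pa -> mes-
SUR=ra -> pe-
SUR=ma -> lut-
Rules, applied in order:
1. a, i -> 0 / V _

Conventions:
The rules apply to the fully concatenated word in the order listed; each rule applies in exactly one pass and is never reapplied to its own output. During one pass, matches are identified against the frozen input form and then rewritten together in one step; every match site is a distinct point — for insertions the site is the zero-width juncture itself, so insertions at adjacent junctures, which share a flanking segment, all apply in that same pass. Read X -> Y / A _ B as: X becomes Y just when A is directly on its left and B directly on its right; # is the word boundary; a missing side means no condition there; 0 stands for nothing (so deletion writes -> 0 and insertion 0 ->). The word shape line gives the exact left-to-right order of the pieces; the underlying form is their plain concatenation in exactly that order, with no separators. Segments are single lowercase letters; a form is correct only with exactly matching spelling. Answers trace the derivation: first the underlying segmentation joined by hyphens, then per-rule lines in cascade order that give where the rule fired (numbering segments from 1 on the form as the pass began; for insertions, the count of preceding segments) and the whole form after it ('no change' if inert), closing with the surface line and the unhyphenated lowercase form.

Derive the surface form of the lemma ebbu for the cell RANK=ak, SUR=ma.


underlying: lut-ebbu-ip
1. a, i -> 0 / V _: fires at position(s) 8: lutebbup
surface: lutebbup
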